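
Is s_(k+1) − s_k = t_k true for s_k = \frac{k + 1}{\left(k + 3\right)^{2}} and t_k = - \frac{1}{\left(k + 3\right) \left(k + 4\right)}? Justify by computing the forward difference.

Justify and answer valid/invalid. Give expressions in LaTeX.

s_(k+1) = (k + 2)/(k + 4)**2
s_(k+1) − s_k = (-k**2 - 3*k + 2)/(k**4 + 14*k**3 + 73*k**2 + 168*k + 144)
(s_(k+1) − s_k) − t_k = 2*(2*k + 7)/(k**4 + 14*k**3 + 73*k**2 + 168*k + 144)

Invalid: residual \frac{2 \left(2 k + 7\right)}{k^{4} + 14 k^{3} + 73 k^{2} + 168 k + 144} ≠ 0.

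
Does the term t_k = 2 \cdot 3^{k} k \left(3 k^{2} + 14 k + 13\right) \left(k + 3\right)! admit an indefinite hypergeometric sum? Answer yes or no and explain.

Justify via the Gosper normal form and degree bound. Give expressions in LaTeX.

Yes. s_k = 2 \cdot 3^{k} k \left(k - 1\right) \left(k + 3\right)!.

The ratio is 3*(k + 1)*(k + 4)*(14*k + 3*(k + 1)**2 + 27)/(k*(3*k**2 + 14*k + 13)).
Take A(k)=3*k + 12, B(k)=1, C(k)=k**3 + 14*k**2/3 + 13*k/3.
Key eq: (3*k + 12)·f(k+1) = (1)·f(k) + (k**3 + 14*k**2/3 + 13*k/3).
d = 2 from the (1,0,3) case.
Solve for f: f(k) = k*(k - 1)/3 (degree 2 ≤ 2).
Get s_k = R·t_k = 2*3**k*k*(k - 1)*factorial(k + 3) with R(k) = B(k−1)f(k)/C(k) = (k - 1)/(3*k**2 + 14*k + 13).
Δs = 2*3**k*k*(3*k**2 + 14*k + 13)*factorial(k + 3), as required.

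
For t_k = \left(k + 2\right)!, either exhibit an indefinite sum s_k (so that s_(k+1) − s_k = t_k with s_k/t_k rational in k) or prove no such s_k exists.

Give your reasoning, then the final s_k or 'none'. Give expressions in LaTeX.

Ratio r(k) = k + 3.
Normal form (A,B,C) = (k + 3, 1, 1).
Key eq: (k + 3)·f(k+1) = (1)·f(k) + (1).
Degrees (1,0,0) ⇒ d ≤ -1.
deg f ≤ -1 is impossible — no certificate.

none (Gosper's algorithm certifies no s_k)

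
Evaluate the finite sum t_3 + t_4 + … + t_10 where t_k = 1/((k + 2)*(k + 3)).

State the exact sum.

Σ = 8/65

The ratio is (k + 2)/(k + 4).
So A=k + 2 and B=k + 4, with C=1.
Set up (k + 2)·f(k+1) − (k + 3)·f(k) − (1) = 0.
Degrees (1,1,0) ⇒ d ≤ 1.
Solve for f: f(k) = k/2 (degree 1 ≤ 1).
Certificate R = B(k−1)f/C = k*(k + 3)/2 gives s_k = k/(2*(k + 2)).
Check: Δs_k = 1/(k**2 + 5*k + 6). ✓
Evaluate s at k=11 and k=3: 11/26 and 3/10; difference 8/65.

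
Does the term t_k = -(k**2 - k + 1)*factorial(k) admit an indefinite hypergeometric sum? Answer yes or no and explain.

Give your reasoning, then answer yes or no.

Yes. s_k = -(k - 2)*factorial(k).

The ratio is -(k + 1)*(k - (k + 1)**2)/(k**2 - k + 1).
So A=k + 1 and B=1, with C=k**2 - k + 1.
Solve (k + 1)·f(k+1) − (1)·f(k) = k**2 - k + 1.
From deg A=1, deg B=0, deg C=2: d=1.
Solve for f: f(k) = k - 2 (degree 1 ≤ 1).
Certificate R = B(k−1)f/C = (k - 2)/(k**2 - k + 1) gives s_k = -(k - 2)*factorial(k).
Check: Δs_k = -(k**2 - k + 1)*factorial(k). ✓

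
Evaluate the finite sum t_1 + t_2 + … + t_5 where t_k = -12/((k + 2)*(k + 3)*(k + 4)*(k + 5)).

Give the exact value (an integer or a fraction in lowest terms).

The ratio is (k + 2)/(k + 6).
A = k + 2, B = k + 6, C = 1.
Need (k + 2)·f(k+1) − (k + 5)·f(k) = 1.
d = 3 from the (1,1,0) case.
Solving with deg f ≤ 3: f(k) = k*(k**2 + 9*k + 26)/72.
Certificate R = B(k−1)f/C = k*(k + 5)*(k**2 + 9*k + 26)/72 gives s_k = k*(-k**2 - 9*k - 26)/(6*(k + 2)*(k + 3)*(k + 4)).
Verify: -12/(k**4 + 14*k**3 + 71*k**2 + 154*k + 120) matches t_k.
Sum = s_(6) − s_(1); s_(6) = -29/180, s_(1) = -1/10 ⇒ -11/180.

Σ = -11/180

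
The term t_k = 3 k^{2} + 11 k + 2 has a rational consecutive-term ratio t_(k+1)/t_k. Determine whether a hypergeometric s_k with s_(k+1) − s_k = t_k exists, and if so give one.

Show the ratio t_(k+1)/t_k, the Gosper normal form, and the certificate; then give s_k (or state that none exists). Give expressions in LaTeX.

Compute t_(k+1)/t_k: get (3*k**2 + 17*k + 16)/(3*k**2 + 11*k + 2).
A = 1, B = 1, C = k**2 + 11*k/3 + 2/3.
Need (1)·f(k+1) − (1)·f(k) = k**2 + 11*k/3 + 2/3.
Bound: deg f ≤ 3.
Match coefficients ⇒ f(k) = k*(k**2 + 4*k - 3)/3.
R(k) = B(k−1)·f(k)/C(k) = k*(k**2 + 4*k - 3)/(3*k**2 + 11*k + 2); s_k = R·t_k = k*(k**2 + 4*k - 3).
Δs = 3*k**2 + 11*k + 2, as required.

s_k = k \left(k^{2} + 4 k - 3\right)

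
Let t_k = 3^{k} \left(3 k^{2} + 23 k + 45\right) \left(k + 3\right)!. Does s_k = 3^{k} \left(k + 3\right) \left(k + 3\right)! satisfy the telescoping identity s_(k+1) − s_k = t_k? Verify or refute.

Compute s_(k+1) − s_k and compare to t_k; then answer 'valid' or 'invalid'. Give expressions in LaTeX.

s_(k+1) = 3**(k + 1)*(k + 4)*factorial(k + 4)
s_(k+1) − s_k = 3**k*(3*k**2 + 23*k + 45)*factorial(k + 3)
(s_(k+1) − s_k) − t_k = 0

Valid: the claim telescopes to t_k.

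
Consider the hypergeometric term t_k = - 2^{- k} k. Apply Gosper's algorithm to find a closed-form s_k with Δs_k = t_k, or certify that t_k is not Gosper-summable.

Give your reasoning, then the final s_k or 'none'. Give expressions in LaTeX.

Compute t_(k+1)/t_k: get (k + 1)/(2*k).
Factor: A=1/2; B=1; C=k.
f must satisfy (1/2)·f(k+1) − (1)·f(k) = k.
d = 1 from the (0,0,1) case.
Match coefficients ⇒ f(k) = -2*(k + 1).
Then R = B(k−1)f/C = -2*(k + 1)/k, so s_k = R(k)·t_k = 2**(1 - k)*(k + 1).
Δs = -k/2**k, as required.

s_k = 2^{1 - k} \left(k + 1\right)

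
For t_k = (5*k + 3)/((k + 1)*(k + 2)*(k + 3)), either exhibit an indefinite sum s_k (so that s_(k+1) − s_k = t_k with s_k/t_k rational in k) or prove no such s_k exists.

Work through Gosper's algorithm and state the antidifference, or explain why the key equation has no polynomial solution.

t_(k+1)/t_k = (k + 1)*(5*k + 8)/((k + 4)*(5*k + 3)).
Normal form (A,B,C) = (k + 1, k + 4, k + 3/5).
Set up (k + 1)·f(k+1) − (k + 3)·f(k) − (k + 3/5) = 0.
From deg A=1, deg B=1, deg C=1: d=2.
Match coefficients ⇒ f(k) = k*(2*k + 1)/5.
Then R = B(k−1)f/C = k*(k + 3)*(2*k + 1)/(5*k + 3), so s_k = R(k)·t_k = k*(2*k + 1)/((k + 1)*(k + 2)).
Check: Δs_k = (5*k + 3)/(k**3 + 6*k**2 + 11*k + 6). ✓

s_k = k*(2*k + 1)/((k + 1)*(k + 2))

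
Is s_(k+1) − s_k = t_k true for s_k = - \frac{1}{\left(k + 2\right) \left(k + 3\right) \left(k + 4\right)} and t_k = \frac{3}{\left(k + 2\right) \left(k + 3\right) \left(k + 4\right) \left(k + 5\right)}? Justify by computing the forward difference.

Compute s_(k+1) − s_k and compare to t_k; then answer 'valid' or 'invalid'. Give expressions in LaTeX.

Valid — Δs_k = t_k.

s_(k+1) = -1/((k + 3)*(k + 4)*(k + 5))
s_(k+1) − s_k = 3/((k + 2)*(k + 3)*(k + 4)*(k + 5))
(s_(k+1) − s_k) − t_k = 0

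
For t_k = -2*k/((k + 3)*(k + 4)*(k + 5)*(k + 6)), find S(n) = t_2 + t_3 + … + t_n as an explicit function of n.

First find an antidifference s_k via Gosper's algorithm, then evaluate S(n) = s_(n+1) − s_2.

S(n) = (-n**3 - 15*n**2 - 4*n + 20)/(70*(n**3 + 15*n**2 + 74*n + 120))

The ratio is (k + 1)*(k + 3)/(k*(k + 7)).
A = k + 3, B = k + 7, C = k.
f must satisfy (k + 3)·f(k+1) − (k + 6)·f(k) = k.
From deg A=1, deg B=1, deg C=1: d=3.
Match coefficients ⇒ f(k) = k*(k - 1)*(k + 13)/120.
Certificate R = B(k−1)f/C = (k - 1)*(k + 6)*(k + 13)/120 gives s_k = k*(-k**2 - 12*k + 13)/(60*(k + 3)*(k + 4)*(k + 5)).
Check: Δs_k = -2*k/(k**4 + 18*k**3 + 119*k**2 + 342*k + 360). ✓
s_(n+1) = n*(-n**2 - 15*n - 14)/(60*(n**3 + 15*n**2 + 74*n + 120)) and s_(2) = -1/420, so S(n) = (-n**3 - 15*n**2 - 4*n + 20)/(70*(n**3 + 15*n**2 + 74*n + 120)).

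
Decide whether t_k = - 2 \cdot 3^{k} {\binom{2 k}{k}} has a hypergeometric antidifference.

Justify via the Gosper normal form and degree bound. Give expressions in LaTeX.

Ratio r(k) = 6*(2*k + 1)/(k + 1).
Normal form (A,B,C) = (12*k + 6, k + 1, 1).
Set up (12*k + 6)·f(k+1) − (k)·f(k) − (1) = 0.
deg f ≤ -1 (via 1,1,0).
d = -1 < 0 ⇒ no nonzero polynomial f; not summable.

No — negative degree bound, so no certificate f.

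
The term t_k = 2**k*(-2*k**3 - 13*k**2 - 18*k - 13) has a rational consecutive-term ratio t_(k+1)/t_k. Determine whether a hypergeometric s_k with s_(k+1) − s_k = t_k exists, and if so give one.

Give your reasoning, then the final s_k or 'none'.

s_k = 2**k*(-2*k**3 - k**2 - 2*k - 3)

Ratio r(k) = 2*(2*k**3 + 19*k**2 + 50*k + 46)/(2*k**3 + 13*k**2 + 18*k + 13).
So A=2 and B=1, with C=k**3 + 13*k**2/2 + 9*k + 13/2.
Set up (2)·f(k+1) − (1)·f(k) − (k**3 + 13*k**2/2 + 9*k + 13/2) = 0.
Bound: deg f ≤ 3.
A polynomial solution: f(k) = (k + 1)*(2*k**2 - k + 3)/2.
Certificate R = B(k−1)f/C = (k + 1)*(2*k**2 - k + 3)/(2*k**3 + 13*k**2 + 18*k + 13) gives s_k = 2**k*(-2*k**3 - k**2 - 2*k - 3).
Verify: 2**k*(-2*k**3 - 13*k**2 - 18*k - 13) matches t_k.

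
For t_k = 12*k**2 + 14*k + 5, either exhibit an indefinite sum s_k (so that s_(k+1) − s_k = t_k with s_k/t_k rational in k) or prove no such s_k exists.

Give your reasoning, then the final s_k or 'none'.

The ratio is (12*k**2 + 38*k + 31)/(12*k**2 + 14*k + 5).
Gosper form: A/B · C(k+1)/C(k) with A=1, B=1, C=k**2 + 7*k/6 + 5/12.
Need (1)·f(k+1) − (1)·f(k) = k**2 + 7*k/6 + 5/12.
deg f ≤ 3 (via 0,0,2).
A polynomial solution: f(k) = k**2*(4*k + 1)/12.
R(k) = B(k−1)·f(k)/C(k) = k**2*(4*k + 1)/(12*k**2 + 14*k + 5); s_k = R·t_k = k**2*(4*k + 1).
Verify: 12*k**2 + 14*k + 5 matches t_k.

s_k = k**2*(4*k + 1)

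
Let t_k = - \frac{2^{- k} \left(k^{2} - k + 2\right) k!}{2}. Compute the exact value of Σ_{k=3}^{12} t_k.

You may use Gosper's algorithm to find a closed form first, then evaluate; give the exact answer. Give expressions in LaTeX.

Compute t_(k+1)/t_k: get (k + 1)*(-k + (k + 1)**2 + 1)/(2*(k**2 - k + 2)).
A = k/2 + 1/2, B = 1, C = k**2 - k + 2.
Key eq: (k/2 + 1/2)·f(k+1) = (1)·f(k) + (k**2 - k + 2).
d = 1 from the (1,0,2) case.
Coefficient equations give f(k) = 2*(k - 1).
Then R = B(k−1)f/C = 2*(k - 1)/(k**2 - k + 2), so s_k = R(k)·t_k = -(k - 1)*factorial(k)/2**k.
Check: Δs_k = -(k**2 - k + 2)*factorial(k)/(2*2**k). ✓
Telescoping: Σ = s_(13) − s_(3) = -18243225/2 − (-3/2) = -9121611.

Σ = -9121611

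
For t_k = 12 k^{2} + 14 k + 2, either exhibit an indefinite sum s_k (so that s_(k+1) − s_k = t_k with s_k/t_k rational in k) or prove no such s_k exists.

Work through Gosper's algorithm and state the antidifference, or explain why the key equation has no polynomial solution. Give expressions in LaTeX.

r(k) = (6*k**2 + 19*k + 14)/(6*k**2 + 7*k + 1) after simplifying.
Take A(k)=1, B(k)=1, C(k)=k**2 + 7*k/6 + 1/6.
Solve (1)·f(k+1) − (1)·f(k) = k**2 + 7*k/6 + 1/6.
Degrees (0,0,2) ⇒ d ≤ 3.
Coefficient equations give f(k) = k*(k + 1)*(4*k - 3)/12.
Get s_k = R·t_k = k*(4*k**2 + k - 3) with R(k) = B(k−1)f(k)/C(k) = k*(4*k - 3)/(2*(6*k + 1)).
Verify: 12*k**2 + 14*k + 2 matches t_k.

s_k = k \left(4 k^{2} + k - 3\right)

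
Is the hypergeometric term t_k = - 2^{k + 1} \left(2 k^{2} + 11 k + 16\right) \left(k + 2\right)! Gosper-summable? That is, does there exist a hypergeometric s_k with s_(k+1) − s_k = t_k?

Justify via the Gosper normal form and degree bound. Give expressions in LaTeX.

Yes. s_k = - 2^{k + 1} \left(k + 2\right) \left(k + 2\right)!.

The ratio is 2*(2*k**3 + 21*k**2 + 74*k + 87)/(2*k**2 + 11*k + 16).
Gosper form: A/B · C(k+1)/C(k) with A=2*k + 6, B=1, C=k**2 + 11*k/2 + 8.
Need (2*k + 6)·f(k+1) − (1)·f(k) = k**2 + 11*k/2 + 8.
From deg A=1, deg B=0, deg C=2: d=1.
Solve for f: f(k) = (k + 2)/2 (degree 1 ≤ 1).
R(k) = B(k−1)·f(k)/C(k) = (k + 2)/(2*k**2 + 11*k + 16); s_k = R·t_k = -2**(k + 1)*(k + 2)*factorial(k + 2).
Verify: -2**(k + 1)*(2*k**2 + 11*k + 16)*factorial(k + 2) matches t_k.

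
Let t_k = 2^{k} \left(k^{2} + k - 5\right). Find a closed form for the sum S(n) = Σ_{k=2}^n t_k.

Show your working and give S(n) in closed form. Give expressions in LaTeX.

r(k) = 2*(k**2 + 3*k - 3)/(k**2 + k - 5) after simplifying.
So A=2 and B=1, with C=k**2 + k - 5.
Solve (2)·f(k+1) − (1)·f(k) = k**2 + k - 5.
Bound: deg f ≤ 2.
A polynomial solution: f(k) = k**2 - 3*k - 1.
Then R = B(k−1)f/C = (k**2 - 3*k - 1)/(k**2 + k - 5), so s_k = R(k)·t_k = 2**k*(k**2 - 3*k - 1).
Verify: 2**k*(k**2 + k - 5) matches t_k.
Σ_(k=2)^n t_k = s_(n+1) − s_(2) = (2**(n + 1)*(n**2 - n - 3)) − (-12), i.e. 2*2**n*n**2 - 2*2**n*n - 6*2**n + 12.

S(n) = 2 \cdot 2^{n} n^{2} - 2 \cdot 2^{n} n - 6 \cdot 2^{n} + 12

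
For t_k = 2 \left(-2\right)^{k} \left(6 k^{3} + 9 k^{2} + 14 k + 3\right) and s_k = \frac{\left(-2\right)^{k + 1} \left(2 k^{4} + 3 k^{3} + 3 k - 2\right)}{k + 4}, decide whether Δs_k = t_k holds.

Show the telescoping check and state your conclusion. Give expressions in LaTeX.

Invalid: residual \frac{\left(-2\right)^{k + 2} \left(- 6 k^{4} - 35 k^{3} - 49 k^{2} - 61 k - 11\right)}{k^{2} + 9 k + 20} ≠ 0.

s_(k+1) = (-2)**(k + 2)*(3*k + 2*(k + 1)**4 + 3*(k + 1)**3 + 1)/(k + 5)
s_(k+1) − s_k = 2*(-2)**k*(6*k**5 + 51*k**4 + 145*k**3 + 211*k**2 + 185*k + 38)/(k**2 + 9*k + 20)
(s_(k+1) − s_k) − t_k = (-2)**(k + 2)*(-6*k**4 - 35*k**3 - 49*k**2 - 61*k - 11)/(k**2 + 9*k + 20)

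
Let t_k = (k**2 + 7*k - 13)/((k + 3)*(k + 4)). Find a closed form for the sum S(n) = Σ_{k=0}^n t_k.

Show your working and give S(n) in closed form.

S(n) = (3*n**2 - 10*n - 13)/(3*(n + 4))

t_(k+1)/t_k = (k + 3)*(7*k + (k + 1)**2 - 6)/((k + 5)*(k**2 + 7*k - 13)).
A = k + 3, B = k + 5, C = k**2 + 7*k - 13.
Need (k + 3)·f(k+1) − (k + 4)·f(k) = k**2 + 7*k - 13.
Bound: deg f ≤ 2.
Solve for f: f(k) = k*(3*k - 16)/3 (degree 2 ≤ 2).
Then R = B(k−1)f/C = k*(k + 4)*(3*k - 16)/(3*(k**2 + 7*k - 13)), so s_k = R(k)·t_k = k*(3*k - 16)/(3*(k + 3)).
s_(k+1) − s_k = (k**2 + 7*k - 13)/(k**2 + 7*k + 12) = t_k.
Telescope: S(n) = s_(n+1) − s_(0) = (3*n**2 - 10*n - 13)/(3*(n + 4)) − (0) = (3*n**2 - 10*n - 13)/(3*(n + 4)).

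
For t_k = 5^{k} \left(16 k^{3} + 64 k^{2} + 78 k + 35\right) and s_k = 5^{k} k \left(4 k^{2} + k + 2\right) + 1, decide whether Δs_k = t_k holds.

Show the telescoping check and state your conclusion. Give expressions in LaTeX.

s_(k+1) = 5**(k + 1)*(k + 1)*(k + 4*(k + 1)**2 + 3) + 1
s_(k+1) − s_k = 5**k*(16*k**3 + 64*k**2 + 78*k + 35)
(s_(k+1) − s_k) − t_k = 0

valid; difference matches t_k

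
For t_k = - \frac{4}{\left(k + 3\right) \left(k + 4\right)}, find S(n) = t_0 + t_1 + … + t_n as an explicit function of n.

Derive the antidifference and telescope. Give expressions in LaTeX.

Ratio r(k) = (k + 3)/(k + 5).
Normal form (A,B,C) = (k + 3, k + 5, 1).
Key eq: (k + 3)·f(k+1) = (k + 4)·f(k) + (1).
d = 1 from the (1,1,0) case.
Coefficient equations give f(k) = k/3.
Then R = B(k−1)f/C = k*(k + 4)/3, so s_k = R(k)·t_k = -4*k/(3*k + 9).
Check: Δs_k = -4/(k**2 + 7*k + 12). ✓
Telescope: S(n) = s_(n+1) − s_(0) = 4*(-n - 1)/(3*(n + 4)) − (0) = 4*(-n - 1)/(3*(n + 4)).

S(n) = \frac{4 \left(- n - 1\right)}{3 \left(n + 4\right)}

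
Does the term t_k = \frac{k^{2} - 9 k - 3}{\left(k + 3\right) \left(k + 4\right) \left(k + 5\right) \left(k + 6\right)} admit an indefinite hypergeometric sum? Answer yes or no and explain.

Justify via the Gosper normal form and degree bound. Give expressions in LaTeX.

Yes. s_k = \frac{k \left(- k^{2} - 72 k + 13\right)}{60 \left(k + 3\right) \left(k + 4\right) \left(k + 5\right)}.

Compute t_(k+1)/t_k: get (k + 3)*(9*k - (k + 1)**2 + 12)/((k + 7)*(-k**2 + 9*k + 3)).
Gosper form: A/B · C(k+1)/C(k) with A=k + 3, B=k + 7, C=k**2 - 9*k - 3.
f must satisfy (k + 3)·f(k+1) − (k + 6)·f(k) = k**2 - 9*k - 3.
From deg A=1, deg B=1, deg C=2: d=3.
Solve for f: f(k) = -k*(k**2 + 72*k - 13)/60 (degree 3 ≤ 3).
R(k) = B(k−1)·f(k)/C(k) = -k*(k + 6)*(k**2 + 72*k - 13)/(60*(k**2 - 9*k - 3)); s_k = R·t_k = k*(-k**2 - 72*k + 13)/(60*(k + 3)*(k + 4)*(k + 5)).
Check: Δs_k = (k**2 - 9*k - 3)/(k**4 + 18*k**3 + 119*k**2 + 342*k + 360). ✓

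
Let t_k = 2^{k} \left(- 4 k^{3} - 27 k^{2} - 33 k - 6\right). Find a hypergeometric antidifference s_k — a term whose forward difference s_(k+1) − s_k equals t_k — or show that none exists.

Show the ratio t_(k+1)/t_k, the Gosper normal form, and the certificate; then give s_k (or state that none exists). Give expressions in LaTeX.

Ratio r(k) = 2*(4*k**3 + 39*k**2 + 99*k + 70)/(4*k**3 + 27*k**2 + 33*k + 6).
So A=2 and B=1, with C=k**3 + 27*k**2/4 + 33*k/4 + 3/2.
Set up (2)·f(k+1) − (1)·f(k) − (k**3 + 27*k**2/4 + 33*k/4 + 3/2) = 0.
From deg A=0, deg B=0, deg C=3: d=3.
Match coefficients ⇒ f(k) = (k + 1)*(4*k**2 - k - 2)/4.
Certificate R = B(k−1)f/C = (k + 1)*(4*k**2 - k - 2)/(4*k**3 + 27*k**2 + 33*k + 6) gives s_k = 2**k*(-4*k**3 - 3*k**2 + 3*k + 2).
Verify: 2**k*(-4*k**3 - 27*k**2 - 33*k - 6) matches t_k.

s_k = 2^{k} \left(- 4 k^{3} - 3 k^{2} + 3 k + 2\right)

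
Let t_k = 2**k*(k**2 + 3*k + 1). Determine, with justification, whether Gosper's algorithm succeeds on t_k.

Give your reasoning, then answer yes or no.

Yes. s_k = 2**k*(k**2 - k + 1).

Compute t_(k+1)/t_k: get 2*(k**2 + 5*k + 5)/(k**2 + 3*k + 1).
Gosper form: A/B · C(k+1)/C(k) with A=2, B=1, C=k**2 + 3*k + 1.
Need (2)·f(k+1) − (1)·f(k) = k**2 + 3*k + 1.
Degrees (0,0,2) ⇒ d ≤ 2.
Solve for f: f(k) = k**2 - k + 1 (degree 2 ≤ 2).
Certificate R = B(k−1)f/C = (k**2 - k + 1)/(k**2 + 3*k + 1) gives s_k = 2**k*(k**2 - k + 1).
Check: Δs_k = 2**k*(k**2 + 3*k + 1). ✓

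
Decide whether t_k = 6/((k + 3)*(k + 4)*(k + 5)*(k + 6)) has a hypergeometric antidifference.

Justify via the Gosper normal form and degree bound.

Ratio r(k) = (k + 3)/(k + 7).
Gosper form: A/B · C(k+1)/C(k) with A=k + 3, B=k + 7, C=1.
Need (k + 3)·f(k+1) − (k + 6)·f(k) = 1.
Bound: deg f ≤ 3.
Solve for f: f(k) = k*(k**2 + 12*k + 47)/180 (degree 3 ≤ 3).
Certificate R = B(k−1)f/C = k*(k + 6)*(k**2 + 12*k + 47)/180 gives s_k = k*(k**2 + 12*k + 47)/(30*(k + 3)*(k + 4)*(k + 5)).
s_(k+1) − s_k = 6/(k**4 + 18*k**3 + 119*k**2 + 342*k + 360) = t_k.

Yes. s_k = k*(k**2 + 12*k + 47)/(30*(k + 3)*(k + 4)*(k + 5)).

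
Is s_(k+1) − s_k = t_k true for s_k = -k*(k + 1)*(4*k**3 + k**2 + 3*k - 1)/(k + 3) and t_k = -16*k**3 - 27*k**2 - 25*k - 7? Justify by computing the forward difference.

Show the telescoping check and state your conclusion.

s_(k+1) = -(k + 1)*(k + 2)*(3*k + 4*(k + 1)**3 + (k + 1)**2 + 2)/(k + 4)
s_(k+1) − s_k = (-16*k**5 - 115*k**4 - 258*k**3 - 300*k**2 - 183*k - 42)/(k**2 + 7*k + 12)
(s_(k+1) − s_k) − t_k = 2*(12*k**4 + 74*k**3 + 103*k**2 + 83*k + 21)/(k**2 + 7*k + 12)

Invalid: residual 2*(12*k**4 + 74*k**3 + 103*k**2 + 83*k + 21)/(k**2 + 7*k + 12) ≠ 0.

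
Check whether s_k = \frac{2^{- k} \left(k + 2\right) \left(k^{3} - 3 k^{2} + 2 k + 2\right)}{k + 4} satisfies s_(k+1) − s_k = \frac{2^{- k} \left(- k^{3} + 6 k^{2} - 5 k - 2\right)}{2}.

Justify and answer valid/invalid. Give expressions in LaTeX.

s_(k+1) = (k**4 + 3*k**3 - k**2 - k + 6)/(2*2**k*(k + 5))
s_(k+1) − s_k = (-k**5 - k**4 + 29*k**3 + 23*k**2 - 66*k - 16)/(2*2**k*(k**2 + 9*k + 20))
(s_(k+1) − s_k) − t_k = (k**4 - 25*k**2 + 26*k + 12)/(2**k*(k**2 + 9*k + 20))

Invalid: residual \frac{2^{- k} \left(k^{4} - 25 k^{2} + 26 k + 12\right)}{k^{2} + 9 k + 20} ≠ 0.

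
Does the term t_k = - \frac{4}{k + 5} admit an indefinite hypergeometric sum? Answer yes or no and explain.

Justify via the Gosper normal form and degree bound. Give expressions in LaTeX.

No. Not Gosper-summable.

Ratio r(k) = (k + 5)/(k + 6).
A = k + 5, B = k + 6, C = 1.
Set up (k + 5)·f(k+1) − (k + 5)·f(k) − (1) = 0.
From deg A=1, deg B=1, deg C=0: d=0.
Write f(k) = c0. Then LHS − RHS = -1, requiring -1 = 0: contradictory. No certificate.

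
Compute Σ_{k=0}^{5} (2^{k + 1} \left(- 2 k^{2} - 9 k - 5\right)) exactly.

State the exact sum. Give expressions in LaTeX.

Σ = -9858

t_(k+1)/t_k = 2*(2*k**2 + 13*k + 16)/(2*k**2 + 9*k + 5).
So A=2 and B=1, with C=k**2 + 9*k/2 + 5/2.
Need (2)·f(k+1) − (1)·f(k) = k**2 + 9*k/2 + 5/2.
deg f ≤ 2 (via 0,0,2).
A polynomial solution: f(k) = (k + 1)*(2*k - 1)/2.
Get s_k = R·t_k = 2**(k + 1)*(-2*k**2 - k + 1) with R(k) = B(k−1)f(k)/C(k) = (k + 1)*(2*k - 1)/(2*k**2 + 9*k + 5).
Δs = 2**(k + 1)*(-2*k**2 - 9*k - 5), as required.
Σ_(k=0)^(5) t_k = s_(6) − s_(0) = -9856 − (2) = -9858.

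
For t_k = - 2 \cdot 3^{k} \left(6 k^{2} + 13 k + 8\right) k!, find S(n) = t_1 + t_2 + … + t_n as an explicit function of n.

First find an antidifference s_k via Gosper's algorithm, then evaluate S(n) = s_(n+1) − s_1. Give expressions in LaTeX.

The ratio is 3*(6*k**3 + 31*k**2 + 52*k + 27)/(6*k**2 + 13*k + 8).
Normal form (A,B,C) = (3*k + 3, 1, k**2 + 13*k/6 + 4/3).
Key eq: (3*k + 3)·f(k+1) = (1)·f(k) + (k**2 + 13*k/6 + 4/3).
Degrees (1,0,2) ⇒ d ≤ 1.
Coefficient equations give f(k) = (2*k + 1)/6.
Certificate R = B(k−1)f/C = (2*k + 1)/(6*k**2 + 13*k + 8) gives s_k = -2*3**k*(2*k + 1)*factorial(k).
Δs = -2*3**k*(6*k**2 + 13*k + 8)*factorial(k), as required.
Evaluate: s_(n+1) = -6*3**n*(2*n + 3)*factorial(n + 1); subtract s_(1) = -18 ⇒ S(n) = -12*3**n*n**2*factorial(n) - 30*3**n*n*factorial(n) - 18*3**n*factorial(n) + 18.

S(n) = - 12 \cdot 3^{n} n^{2} n! - 30 \cdot 3^{n} n n! - 18 \cdot 3^{n} n! + 18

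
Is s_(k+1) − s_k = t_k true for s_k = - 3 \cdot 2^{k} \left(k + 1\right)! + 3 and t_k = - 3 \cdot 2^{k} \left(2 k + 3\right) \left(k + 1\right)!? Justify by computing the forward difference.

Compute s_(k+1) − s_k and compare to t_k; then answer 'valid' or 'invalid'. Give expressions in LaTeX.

s_(k+1) = -3*2**(k + 1)*factorial(k + 2) + 3
s_(k+1) − s_k = -3*2**k*(2*k + 3)*factorial(k + 1)
(s_(k+1) − s_k) − t_k = 0

valid (s_(k+1) − s_k reduces to t_k)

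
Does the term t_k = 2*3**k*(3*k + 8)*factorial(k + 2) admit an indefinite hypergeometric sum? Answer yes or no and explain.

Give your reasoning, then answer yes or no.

The ratio is 3*(k + 3)*(3*k + 11)/(3*k + 8).
So A=3*k + 9 and B=1, with C=k + 8/3.
Solve (3*k + 9)·f(k+1) − (1)·f(k) = k + 8/3.
deg f ≤ 0 (via 1,0,1).
Solve for f: f(k) = 1/3 (degree 0 ≤ 0).
Get s_k = R·t_k = 2*3**k*factorial(k + 2) with R(k) = B(k−1)f(k)/C(k) = 1/(3*k + 8).
s_(k+1) − s_k = 2*3**k*(3*k + 8)*factorial(k + 2) = t_k.

Yes. s_k = 2*3**k*factorial(k + 2).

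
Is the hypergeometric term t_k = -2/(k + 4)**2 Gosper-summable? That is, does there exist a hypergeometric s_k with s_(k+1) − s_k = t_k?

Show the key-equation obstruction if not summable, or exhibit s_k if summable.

r(k) = (k + 4)**2/(k + 5)**2 after simplifying.
So A=k**2 + 8*k + 16 and B=k**2 + 10*k + 25, with C=1.
f must satisfy (k**2 + 8*k + 16)·f(k+1) − (k**2 + 8*k + 16)·f(k) = 1.
d = 0 from the (2,2,0) case.
Write f(k) = c0. Then LHS − RHS = -1, requiring -1 = 0: contradictory. No certificate.

No — t_k has no hypergeometric antidifference.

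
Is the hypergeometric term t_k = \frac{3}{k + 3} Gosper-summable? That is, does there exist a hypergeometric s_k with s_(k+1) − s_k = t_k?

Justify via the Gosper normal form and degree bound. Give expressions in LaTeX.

No — t_k has no hypergeometric antidifference.

t_(k+1)/t_k = (k + 3)/(k + 4).
A = k + 3, B = k + 4, C = 1.
Set up (k + 3)·f(k+1) − (k + 3)·f(k) − (1) = 0.
From deg A=1, deg B=1, deg C=0: d=0.
f = c0 ⇒ A·f(k+1) − B(k−1)·f(k) − C = -1. The system {-1 = 0} is inconsistent; no antidifference.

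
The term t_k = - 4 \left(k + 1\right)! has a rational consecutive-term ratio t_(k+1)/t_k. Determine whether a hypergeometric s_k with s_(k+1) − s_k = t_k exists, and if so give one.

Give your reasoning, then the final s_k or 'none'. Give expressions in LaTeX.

no hypergeometric antidifference exists

Compute t_(k+1)/t_k: get k + 2.
Take A(k)=k + 2, B(k)=1, C(k)=1.
Key eq: (k + 2)·f(k+1) = (1)·f(k) + (1).
From deg A=1, deg B=0, deg C=0: d=-1.
d = -1 < 0 ⇒ no nonzero polynomial f; not summable.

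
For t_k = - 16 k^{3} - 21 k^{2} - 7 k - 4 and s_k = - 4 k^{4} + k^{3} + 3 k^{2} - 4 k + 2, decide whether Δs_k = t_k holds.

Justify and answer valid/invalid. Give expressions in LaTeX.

s_(k+1) = -4*k**4 - 15*k**3 - 18*k**2 - 11*k - 2
s_(k+1) − s_k = -16*k**3 - 21*k**2 - 7*k - 4
(s_(k+1) − s_k) − t_k = 0

Valid — Δs_k = t_k.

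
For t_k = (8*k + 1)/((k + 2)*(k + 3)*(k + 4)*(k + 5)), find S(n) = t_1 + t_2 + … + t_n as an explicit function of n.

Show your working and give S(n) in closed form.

S(n) = n*(7*n**2 + 84*n + 89)/(60*(n**3 + 12*n**2 + 47*n + 60))

Step 1: r(k) = (k + 2)*(8*k + 9)/((k + 6)*(8*k + 1)).
Gosper form: A/B · C(k+1)/C(k) with A=k + 2, B=k + 6, C=k + 1/8.
Solve (k + 2)·f(k+1) − (k + 5)·f(k) = k + 1/8.
d = 3 from the (1,1,1) case.
A polynomial solution: f(k) = k*(k**2 + 9*k - 6)/64.
Get s_k = R·t_k = k*(k**2 + 9*k - 6)/(8*(k + 2)*(k + 3)*(k + 4)) with R(k) = B(k−1)f(k)/C(k) = k*(k + 5)*(k**2 + 9*k - 6)/(8*(8*k + 1)).
Verify: (8*k + 1)/(k**4 + 14*k**3 + 71*k**2 + 154*k + 120) matches t_k.
Evaluate: s_(n+1) = (n**3 + 12*n**2 + 15*n + 4)/(8*(n**3 + 12*n**2 + 47*n + 60)); subtract s_(1) = 1/120 ⇒ S(n) = n*(7*n**2 + 84*n + 89)/(60*(n**3 + 12*n**2 + 47*n + 60)).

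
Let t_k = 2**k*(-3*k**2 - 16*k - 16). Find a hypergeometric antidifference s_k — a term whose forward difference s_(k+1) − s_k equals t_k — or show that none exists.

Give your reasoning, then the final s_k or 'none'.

Step 1: r(k) = 2*(3*k**2 + 22*k + 35)/(3*k**2 + 16*k + 16).
A = 2, B = 1, C = k**2 + 16*k/3 + 16/3.
Key eq: (2)·f(k+1) = (1)·f(k) + (k**2 + 16*k/3 + 16/3).
deg f ≤ 2 (via 0,0,2).
Coefficient equations give f(k) = (3*k**2 + 4*k + 2)/3.
Then R = B(k−1)f/C = (3*k**2 + 4*k + 2)/((k + 4)*(3*k + 4)), so s_k = R(k)·t_k = 2**k*(-3*k**2 - 4*k - 2).
Δs = 2**k*(-3*k**2 - 16*k - 16), as required.

s_k = 2**k*(-3*k**2 - 4*k - 2)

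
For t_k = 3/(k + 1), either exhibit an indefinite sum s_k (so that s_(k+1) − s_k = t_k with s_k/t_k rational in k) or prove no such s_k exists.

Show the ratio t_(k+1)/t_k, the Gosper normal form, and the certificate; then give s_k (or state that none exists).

t_(k+1)/t_k = (k + 1)/(k + 2).
So A=k + 1 and B=k + 2, with C=1.
f must satisfy (k + 1)·f(k+1) − (k + 1)·f(k) = 1.
From deg A=1, deg B=1, deg C=0: d=0.
f = c0 ⇒ A·f(k+1) − B(k−1)·f(k) − C = -1. The system {-1 = 0} is inconsistent; no antidifference.

not Gosper-summable; s_k does not exist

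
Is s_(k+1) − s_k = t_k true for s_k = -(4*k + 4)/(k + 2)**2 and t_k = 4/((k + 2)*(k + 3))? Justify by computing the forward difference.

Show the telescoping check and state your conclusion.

Invalid: residual 4*(-2*k - 5)/(k**4 + 10*k**3 + 37*k**2 + 60*k + 36) ≠ 0.

s_(k+1) = 4*(-k - 2)/(k + 3)**2
s_(k+1) − s_k = 4*(k**2 + 3*k + 1)/(k**4 + 10*k**3 + 37*k**2 + 60*k + 36)
(s_(k+1) − s_k) − t_k = 4*(-2*k - 5)/(k**4 + 10*k**3 + 37*k**2 + 60*k + 36)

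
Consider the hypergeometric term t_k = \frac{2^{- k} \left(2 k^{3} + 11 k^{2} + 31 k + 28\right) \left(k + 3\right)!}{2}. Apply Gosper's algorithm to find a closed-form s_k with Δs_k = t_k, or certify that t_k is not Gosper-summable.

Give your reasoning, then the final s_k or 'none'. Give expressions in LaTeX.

Step 1: r(k) = (2*k**4 + 25*k**3 + 127*k**2 + 308*k + 288)/(2*(2*k**3 + 11*k**2 + 31*k + 28)).
Normal form (A,B,C) = (k/2 + 2, 1, k**3 + 11*k**2/2 + 31*k/2 + 14).
Solve (k/2 + 2)·f(k+1) − (1)·f(k) = k**3 + 11*k**2/2 + 31*k/2 + 14.
Degrees (1,0,3) ⇒ d ≤ 2.
Coefficient equations give f(k) = 2*k**2 + 3*k + 4.
Certificate R = B(k−1)f/C = 2*(2*k**2 + 3*k + 4)/(2*k**3 + 11*k**2 + 31*k + 28) gives s_k = (2*k**2 + 3*k + 4)*factorial(k + 3)/2**k.
s_(k+1) − s_k = (2*k**3 + 11*k**2 + 31*k + 28)*factorial(k + 3)/(2*2**k) = t_k.

s_k = 2^{- k} \left(2 k^{2} + 3 k + 4\right) \left(k + 3\right)!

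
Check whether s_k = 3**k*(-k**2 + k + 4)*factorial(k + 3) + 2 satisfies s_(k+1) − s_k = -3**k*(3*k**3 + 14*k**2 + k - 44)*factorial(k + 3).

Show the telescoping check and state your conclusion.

Valid: the claim telescopes to t_k.

s_(k+1) = 3**(k + 1)*(k - (k + 1)**2 + 5)*factorial(k + 4) + 2
s_(k+1) − s_k = -3**k*(3*k**3 + 14*k**2 + k - 44)*factorial(k + 3)
(s_(k+1) − s_k) − t_k = 0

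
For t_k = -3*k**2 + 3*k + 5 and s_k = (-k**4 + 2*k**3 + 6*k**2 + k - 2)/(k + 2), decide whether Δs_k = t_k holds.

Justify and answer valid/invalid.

Invalid: residual 2*(k**3 + 3*k**2 - 4*k - 6)/(k**2 + 5*k + 6) ≠ 0.

s_(k+1) = (-k**4 - 2*k**3 + 6*k**2 + 15*k + 6)/(k + 3)
s_(k+1) − s_k = (-3*k**4 - 10*k**3 + 8*k**2 + 35*k + 18)/(k**2 + 5*k + 6)
(s_(k+1) − s_k) − t_k = 2*(k**3 + 3*k**2 - 4*k - 6)/(k**2 + 5*k + 6)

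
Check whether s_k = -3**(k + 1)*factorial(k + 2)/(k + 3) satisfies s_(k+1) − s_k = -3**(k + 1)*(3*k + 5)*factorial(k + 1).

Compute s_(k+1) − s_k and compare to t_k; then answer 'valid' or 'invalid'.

s_(k+1) = -3**(k + 2)*factorial(k + 3)/(k + 4)
s_(k+1) − s_k = -3**(k + 1)*(3*k**2 + 17*k + 23)*factorial(k + 2)/((k + 3)*(k + 4))
(s_(k+1) − s_k) − t_k = 3**(k + 1)*(3*k**2 + 14*k + 14)*factorial(k + 1)/((k + 3)*(k + 4))

Invalid: residual 3**(k + 1)*(3*k**2 + 14*k + 14)*factorial(k + 1)/((k + 3)*(k + 4)) ≠ 0.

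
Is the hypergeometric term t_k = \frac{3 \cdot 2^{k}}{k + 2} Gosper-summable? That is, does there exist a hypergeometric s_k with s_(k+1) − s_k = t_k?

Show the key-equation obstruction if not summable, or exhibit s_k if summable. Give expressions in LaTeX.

No — negative degree bound, so no certificate f.

Ratio r(k) = 2*(k + 2)/(k + 3).
So A=2*k + 4 and B=k + 3, with C=1.
Need (2*k + 4)·f(k+1) − (k + 2)·f(k) = 1.
d = -1 from the (1,1,0) case.
Bound -1 < 0, so the key equation has no polynomial solution.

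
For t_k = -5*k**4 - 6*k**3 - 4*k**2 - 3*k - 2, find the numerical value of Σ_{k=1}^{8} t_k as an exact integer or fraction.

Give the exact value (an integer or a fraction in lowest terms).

Σ = -52576

Compute t_(k+1)/t_k: get (5*k**4 + 26*k**3 + 52*k**2 + 49*k + 20)/(5*k**4 + 6*k**3 + 4*k**2 + 3*k + 2).
A = 1, B = 1, C = k**4 + 6*k**3/5 + 4*k**2/5 + 3*k/5 + 2/5.
Solve (1)·f(k+1) − (1)·f(k) = k**4 + 6*k**3/5 + 4*k**2/5 + 3*k/5 + 2/5.
d = 5 from the (0,0,4) case.
Match coefficients ⇒ f(k) = k*(k**4 - k**3 + k + 1)/5.
So s_k = (B(k−1)f/C)·t_k = (k*(k**4 - k**3 + k + 1)/(5*k**4 + 6*k**3 + 4*k**2 + 3*k + 2))·t_k = k*(-k**4 + k**3 - k - 1).
Check: Δs_k = -5*k**4 - 6*k**3 - 4*k**2 - 3*k - 2. ✓
Evaluate s at k=9 and k=1: -52578 and -2; difference -52576.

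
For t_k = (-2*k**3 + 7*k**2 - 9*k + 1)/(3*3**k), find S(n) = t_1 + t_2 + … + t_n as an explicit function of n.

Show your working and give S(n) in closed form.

S(n) = 3**(-n - 1)*(-4*3**n + n**3 + n**2 + 3*n + 4)

Compute t_(k+1)/t_k: get (2*k**3 - k**2 + k + 3)/(3*(2*k**3 - 7*k**2 + 9*k - 1)).
Take A(k)=1/3, B(k)=1, C(k)=k**3 - 7*k**2/2 + 9*k/2 - 1/2.
f must satisfy (1/3)·f(k+1) − (1)·f(k) = k**3 - 7*k**2/2 + 9*k/2 - 1/2.
Bound: deg f ≤ 3.
Solving with deg f ≤ 3: f(k) = -3*(k**3 - 2*k**2 + 4*k + 1)/2.
So s_k = (B(k−1)f/C)·t_k = (-3*(k**3 - 2*k**2 + 4*k + 1)/(2*k**3 - 7*k**2 + 9*k - 1))·t_k = (k**3 - 2*k**2 + 4*k + 1)/3**k.
Verify: (-2*k**3 + 7*k**2 - 9*k + 1)/(3*3**k) matches t_k.
Evaluate: s_(n+1) = 3**(-n - 1)*(n**3 + n**2 + 3*n + 4); subtract s_(1) = 4/3 ⇒ S(n) = 3**(-n - 1)*(-4*3**n + n**3 + n**2 + 3*n + 4).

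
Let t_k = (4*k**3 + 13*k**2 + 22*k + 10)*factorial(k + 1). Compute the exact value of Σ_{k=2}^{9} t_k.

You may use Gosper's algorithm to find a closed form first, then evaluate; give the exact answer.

Σ = 16365887892

Compute t_(k+1)/t_k: get (4*k**4 + 33*k**3 + 110*k**2 + 169*k + 98)/(4*k**3 + 13*k**2 + 22*k + 10).
A = k + 2, B = 1, C = k**3 + 13*k**2/4 + 11*k/2 + 5/2.
Solve (k + 2)·f(k+1) − (1)·f(k) = k**3 + 13*k**2/4 + 11*k/2 + 5/2.
Degrees (1,0,3) ⇒ d ≤ 2.
A polynomial solution: f(k) = k*(4*k + 1)/4.
Certificate R = B(k−1)f/C = k*(4*k + 1)/(4*k**3 + 13*k**2 + 22*k + 10) gives s_k = k*(4*k + 1)*factorial(k + 1).
Verify: (4*k**3 + 13*k**2 + 22*k + 10)*factorial(k + 1) matches t_k.
Σ_(k=2)^(9) t_k = s_(10) − s_(2) = 16365888000 − (108) = 16365887892.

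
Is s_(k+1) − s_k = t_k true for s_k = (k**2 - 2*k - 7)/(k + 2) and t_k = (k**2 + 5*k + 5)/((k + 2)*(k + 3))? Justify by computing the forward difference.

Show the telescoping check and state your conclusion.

s_(k+1) = (k**2 - 8)/(k + 3)
s_(k+1) − s_k = (k**2 + 5*k + 5)/(k**2 + 5*k + 6)
(s_(k+1) − s_k) − t_k = 0

Valid — Δs_k = t_k.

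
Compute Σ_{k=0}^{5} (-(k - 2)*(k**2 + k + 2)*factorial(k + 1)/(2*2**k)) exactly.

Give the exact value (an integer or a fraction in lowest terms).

Σ = -1262

Step 1: r(k) = (k - 1)*(k + 2)*(k + (k + 1)**2 + 3)/(2*(k - 2)*(k**2 + k + 2)).
Gosper form: A/B · C(k+1)/C(k) with A=k/2 + 1, B=1, C=k**3 - k**2 - 4.
Need (k/2 + 1)·f(k+1) − (1)·f(k) = k**3 - k**2 - 4.
d = 2 from the (1,0,3) case.
Solve for f: f(k) = 2*(k**2 - 3*k - 2) (degree 2 ≤ 2).
R(k) = B(k−1)·f(k)/C(k) = 2*(k**2 - 3*k - 2)/((k - 2)*(k**2 + k + 2)); s_k = R·t_k = (-k**2 + 3*k + 2)*factorial(k + 1)/2**k.
Verify: -(k - 2)*(k**2 + k + 2)*factorial(k + 1)/(2*2**k) matches t_k.
Telescoping: Σ = s_(6) − s_(0) = -1260 − (2) = -1262.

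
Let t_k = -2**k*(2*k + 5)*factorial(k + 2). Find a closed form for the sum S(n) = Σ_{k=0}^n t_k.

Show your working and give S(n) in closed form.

Compute t_(k+1)/t_k: get 2*(k + 3)*(2*k + 7)/(2*k + 5).
So A=2*k + 6 and B=1, with C=k + 5/2.
Set up (2*k + 6)·f(k+1) − (1)·f(k) − (k + 5/2) = 0.
deg f ≤ 0 (via 1,0,1).
Solve for f: f(k) = 1/2 (degree 0 ≤ 0).
Get s_k = R·t_k = -2**k*factorial(k + 2) with R(k) = B(k−1)f(k)/C(k) = 1/(2*k + 5).
Check: Δs_k = -2**k*(2*k + 5)*factorial(k + 2). ✓
s_(n+1) = -2**(n + 1)*factorial(n + 3) and s_(0) = -2, so S(n) = -2*2**n*factorial(n + 3) + 2.

S(n) = -2*2**n*factorial(n + 3) + 2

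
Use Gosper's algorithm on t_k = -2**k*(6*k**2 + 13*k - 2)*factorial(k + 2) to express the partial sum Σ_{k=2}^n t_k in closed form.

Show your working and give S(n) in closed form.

S(n) = -6*2**n*n*factorial(n + 3) + 2*2**n*factorial(n + 3) + 192

t_(k+1)/t_k = 2*(6*k**3 + 43*k**2 + 92*k + 51)/(6*k**2 + 13*k - 2).
Factor: A=2*k + 6; B=1; C=k**2 + 13*k/6 - 1/3.
f must satisfy (2*k + 6)·f(k+1) − (1)·f(k) = k**2 + 13*k/6 - 1/3.
d = 1 from the (1,0,2) case.
Solve for f: f(k) = (3*k - 4)/6 (degree 1 ≤ 1).
Get s_k = R·t_k = -2**k*(3*k - 4)*factorial(k + 2) with R(k) = B(k−1)f(k)/C(k) = (3*k - 4)/(6*k**2 + 13*k - 2).
Verify: -2**k*(6*k**2 + 13*k - 2)*factorial(k + 2) matches t_k.
Σ_(k=2)^n t_k = s_(n+1) − s_(2) = (-2**(n + 1)*(3*n - 1)*factorial(n + 3)) − (-192), i.e. -6*2**n*n*factorial(n + 3) + 2*2**n*factorial(n + 3) + 192.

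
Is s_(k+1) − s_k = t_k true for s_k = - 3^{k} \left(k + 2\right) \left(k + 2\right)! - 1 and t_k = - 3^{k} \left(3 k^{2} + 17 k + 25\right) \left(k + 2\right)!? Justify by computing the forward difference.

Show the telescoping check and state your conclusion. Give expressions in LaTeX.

s_(k+1) = -3**(k + 1)*(k + 3)*factorial(k + 3) - 1
s_(k+1) − s_k = -3**k*(3*k**2 + 17*k + 25)*factorial(k + 2)
(s_(k+1) − s_k) − t_k = 0

valid; difference matches t_k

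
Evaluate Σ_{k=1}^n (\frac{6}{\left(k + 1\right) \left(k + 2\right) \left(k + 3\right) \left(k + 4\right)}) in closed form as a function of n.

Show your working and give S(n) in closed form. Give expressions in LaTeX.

S(n) = \frac{n \left(n^{2} + 9 n + 26\right)}{12 \left(n^{3} + 9 n^{2} + 26 n + 24\right)}

Ratio r(k) = (k + 1)/(k + 5).
So A=k + 1 and B=k + 5, with C=1.
Key eq: (k + 1)·f(k+1) = (k + 4)·f(k) + (1).
d = 3 from the (1,1,0) case.
Coefficient equations give f(k) = k*(k**2 + 6*k + 11)/18.
R(k) = B(k−1)·f(k)/C(k) = k*(k + 4)*(k**2 + 6*k + 11)/18; s_k = R·t_k = k*(k**2 + 6*k + 11)/(3*(k + 1)*(k + 2)*(k + 3)).
Δs = 6/(k**4 + 10*k**3 + 35*k**2 + 50*k + 24), as required.
s_(n+1) = (n**3 + 9*n**2 + 26*n + 18)/(3*(n**3 + 9*n**2 + 26*n + 24)) and s_(1) = 1/4, so S(n) = n*(n**2 + 9*n + 26)/(12*(n**3 + 9*n**2 + 26*n + 24)).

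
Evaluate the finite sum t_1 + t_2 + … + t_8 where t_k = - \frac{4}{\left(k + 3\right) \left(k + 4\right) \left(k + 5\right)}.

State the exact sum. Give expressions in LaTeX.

Σ = -17/195

The ratio is (k + 3)/(k + 6).
Gosper form: A/B · C(k+1)/C(k) with A=k + 3, B=k + 6, C=1.
Key eq: (k + 3)·f(k+1) = (k + 5)·f(k) + (1).
Degrees (1,1,0) ⇒ d ≤ 2.
Solve for f: f(k) = k*(k + 7)/24 (degree 2 ≤ 2).
Get s_k = R·t_k = k*(-k - 7)/(6*(k + 3)*(k + 4)) with R(k) = B(k−1)f(k)/C(k) = k*(k + 5)*(k + 7)/24.
Δs = -4/(k**3 + 12*k**2 + 47*k + 60), as required.
Evaluate s at k=9 and k=1: -2/13 and -1/15; difference -17/195.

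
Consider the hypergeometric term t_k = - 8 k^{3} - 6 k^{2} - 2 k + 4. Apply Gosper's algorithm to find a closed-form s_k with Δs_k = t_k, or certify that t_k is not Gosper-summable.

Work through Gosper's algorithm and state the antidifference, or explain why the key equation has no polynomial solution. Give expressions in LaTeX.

s_k = 2 k \left(- k^{3} + k^{2} + 2\right)

The ratio is (4*k**3 + 15*k**2 + 19*k + 6)/(4*k**3 + 3*k**2 + k - 2).
Gosper form: A/B · C(k+1)/C(k) with A=1, B=1, C=k**3 + 3*k**2/4 + k/4 - 1/2.
f must satisfy (1)·f(k+1) − (1)·f(k) = k**3 + 3*k**2/4 + k/4 - 1/2.
From deg A=0, deg B=0, deg C=3: d=4.
Coefficient equations give f(k) = k*(k**3 - k**2 - 2)/4.
R(k) = B(k−1)·f(k)/C(k) = k*(k**3 - k**2 - 2)/(4*k**3 + 3*k**2 + k - 2); s_k = R·t_k = 2*k*(-k**3 + k**2 + 2).
Δs = -8*k**3 - 6*k**2 - 2*k + 4, as required.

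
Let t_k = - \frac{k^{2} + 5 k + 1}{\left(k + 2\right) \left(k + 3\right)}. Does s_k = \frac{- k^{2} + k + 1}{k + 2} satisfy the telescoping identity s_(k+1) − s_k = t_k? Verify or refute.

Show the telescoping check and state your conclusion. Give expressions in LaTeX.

s_(k+1) = (-k**2 - k + 1)/(k + 3)
s_(k+1) − s_k = (-k**2 - 5*k - 1)/(k**2 + 5*k + 6)
(s_(k+1) − s_k) − t_k = 0

Valid: the claim telescopes to t_k.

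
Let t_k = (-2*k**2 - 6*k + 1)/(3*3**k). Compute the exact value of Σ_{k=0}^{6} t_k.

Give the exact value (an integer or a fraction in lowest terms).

Compute t_(k+1)/t_k: get (2*k**2 + 10*k + 7)/(3*(2*k**2 + 6*k - 1)).
Gosper form: A/B · C(k+1)/C(k) with A=1/3, B=1, C=k**2 + 3*k - 1/2.
f must satisfy (1/3)·f(k+1) − (1)·f(k) = k**2 + 3*k - 1/2.
Bound: deg f ≤ 2.
Coefficient equations give f(k) = -3*(k**2 + 4*k + 2)/2.
Get s_k = R·t_k = (k**2 + 4*k + 2)/3**k with R(k) = B(k−1)f(k)/C(k) = -3*(k**2 + 4*k + 2)/(2*k**2 + 6*k - 1).
Verify: (-2*k**2 - 6*k + 1)/(3*3**k) matches t_k.
Σ_(k=0)^(6) t_k = s_(7) − s_(0) = 79/2187 − (2) = -4295/2187.

Σ = -4295/2187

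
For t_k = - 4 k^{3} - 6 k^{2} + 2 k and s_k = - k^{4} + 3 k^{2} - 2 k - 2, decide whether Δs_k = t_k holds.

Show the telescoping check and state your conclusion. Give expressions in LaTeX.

Valid: the claim telescopes to t_k.

s_(k+1) = -2*k - (k + 1)**4 + 3*(k + 1)**2 - 4
s_(k+1) − s_k = 2*k*(-2*k**2 - 3*k + 1)
(s_(k+1) − s_k) − t_k = 0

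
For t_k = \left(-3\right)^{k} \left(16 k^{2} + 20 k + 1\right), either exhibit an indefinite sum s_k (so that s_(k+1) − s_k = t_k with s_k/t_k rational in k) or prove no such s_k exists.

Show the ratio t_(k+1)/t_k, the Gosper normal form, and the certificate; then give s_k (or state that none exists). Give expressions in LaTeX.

r(k) = 3*(-16*k**2 - 52*k - 37)/(16*k**2 + 20*k + 1) after simplifying.
Normal form (A,B,C) = (-3, 1, k**2 + 5*k/4 + 1/16).
Solve (-3)·f(k+1) − (1)·f(k) = k**2 + 5*k/4 + 1/16.
Degrees (0,0,2) ⇒ d ≤ 2.
Match coefficients ⇒ f(k) = -(4*k**2 - k - 2)/16.
R(k) = B(k−1)·f(k)/C(k) = -(4*k**2 - k - 2)/(16*k**2 + 20*k + 1); s_k = R·t_k = (-3)**k*(-4*k**2 + k + 2).
s_(k+1) − s_k = (-3)**k*(16*k**2 + 20*k + 1) = t_k.

s_k = \left(-3\right)^{k} \left(- 4 k^{2} + k + 2\right)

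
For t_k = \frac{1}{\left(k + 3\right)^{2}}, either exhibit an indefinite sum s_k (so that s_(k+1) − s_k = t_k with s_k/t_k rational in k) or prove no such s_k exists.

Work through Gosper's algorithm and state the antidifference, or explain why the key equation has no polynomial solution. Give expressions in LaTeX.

not Gosper-summable; s_k does not exist

t_(k+1)/t_k = (k + 3)**2/(k + 4)**2.
A = k**2 + 6*k + 9, B = k**2 + 8*k + 16, C = 1.
f must satisfy (k**2 + 6*k + 9)·f(k+1) − (k**2 + 6*k + 9)·f(k) = 1.
Bound: deg f ≤ 0.
f = c0 ⇒ A·f(k+1) − B(k−1)·f(k) − C = -1. The system {-1 = 0} is inconsistent; no antidifference.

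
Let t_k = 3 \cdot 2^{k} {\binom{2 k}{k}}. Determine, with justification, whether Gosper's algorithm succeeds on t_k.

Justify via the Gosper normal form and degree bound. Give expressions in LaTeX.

The ratio is 4*(2*k + 1)/(k + 1).
Gosper form: A/B · C(k+1)/C(k) with A=8*k + 4, B=k + 1, C=1.
Set up (8*k + 4)·f(k+1) − (k)·f(k) − (1) = 0.
deg f ≤ -1 (via 1,1,0).
Negative degree bound (-1): no f exists, t_k not Gosper-summable.

No — key equation has no polynomial f.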